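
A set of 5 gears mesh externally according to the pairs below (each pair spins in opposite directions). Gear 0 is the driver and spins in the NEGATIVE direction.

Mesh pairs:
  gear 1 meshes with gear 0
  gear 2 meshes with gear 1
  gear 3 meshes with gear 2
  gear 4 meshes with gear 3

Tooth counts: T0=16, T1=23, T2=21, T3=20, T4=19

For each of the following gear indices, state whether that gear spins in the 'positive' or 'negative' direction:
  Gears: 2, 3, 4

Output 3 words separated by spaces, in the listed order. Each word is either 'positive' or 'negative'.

Answer: negative positive negative

Derivation:
Gear 0 (driver): negative (depth 0)
  gear 1: meshes with gear 0 -> depth 1 -> positive (opposite of gear 0)
  gear 2: meshes with gear 1 -> depth 2 -> negative (opposite of gear 1)
  gear 3: meshes with gear 2 -> depth 3 -> positive (opposite of gear 2)
  gear 4: meshes with gear 3 -> depth 4 -> negative (opposite of gear 3)
Queried indices 2, 3, 4 -> negative, positive, negative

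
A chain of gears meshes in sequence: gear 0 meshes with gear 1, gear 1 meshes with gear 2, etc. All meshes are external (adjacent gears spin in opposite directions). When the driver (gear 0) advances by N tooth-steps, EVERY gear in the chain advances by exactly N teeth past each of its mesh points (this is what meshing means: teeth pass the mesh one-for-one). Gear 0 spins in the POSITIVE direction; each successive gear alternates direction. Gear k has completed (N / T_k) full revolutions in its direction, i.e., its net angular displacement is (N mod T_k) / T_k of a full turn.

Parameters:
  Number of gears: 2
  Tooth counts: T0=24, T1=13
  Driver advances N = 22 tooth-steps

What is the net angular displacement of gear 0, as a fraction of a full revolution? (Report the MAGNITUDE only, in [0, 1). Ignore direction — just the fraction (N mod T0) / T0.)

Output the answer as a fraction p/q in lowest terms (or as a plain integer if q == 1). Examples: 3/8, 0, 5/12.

Chain of 2 gears, tooth counts: [24, 13]
  gear 0: T0=24, direction=positive, advance = 22 mod 24 = 22 teeth = 22/24 turn
  gear 1: T1=13, direction=negative, advance = 22 mod 13 = 9 teeth = 9/13 turn
Gear 0: 22 mod 24 = 22
Fraction = 22 / 24 = 11/12 (gcd(22,24)=2) = 11/12

Answer: 11/12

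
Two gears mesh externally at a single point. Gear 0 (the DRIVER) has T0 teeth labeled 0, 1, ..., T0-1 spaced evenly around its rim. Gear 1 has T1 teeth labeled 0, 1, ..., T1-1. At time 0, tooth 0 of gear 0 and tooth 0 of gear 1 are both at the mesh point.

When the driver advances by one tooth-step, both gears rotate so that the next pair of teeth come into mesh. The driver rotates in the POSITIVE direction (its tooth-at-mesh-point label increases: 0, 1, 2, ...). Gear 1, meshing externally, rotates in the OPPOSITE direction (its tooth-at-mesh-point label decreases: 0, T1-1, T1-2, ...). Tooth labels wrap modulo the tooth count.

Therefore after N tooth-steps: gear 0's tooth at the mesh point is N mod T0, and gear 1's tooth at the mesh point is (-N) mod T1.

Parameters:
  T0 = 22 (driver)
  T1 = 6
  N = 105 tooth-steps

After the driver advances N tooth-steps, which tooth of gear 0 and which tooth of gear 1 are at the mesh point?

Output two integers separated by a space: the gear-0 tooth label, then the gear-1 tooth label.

Gear 0 (driver, T0=22): tooth at mesh = N mod T0
  105 = 4 * 22 + 17, so 105 mod 22 = 17
  gear 0 tooth = 17
Gear 1 (driven, T1=6): tooth at mesh = (-N) mod T1
  105 = 17 * 6 + 3, so 105 mod 6 = 3
  (-105) mod 6 = (-3) mod 6 = 6 - 3 = 3
Mesh after 105 steps: gear-0 tooth 17 meets gear-1 tooth 3

Answer: 17 3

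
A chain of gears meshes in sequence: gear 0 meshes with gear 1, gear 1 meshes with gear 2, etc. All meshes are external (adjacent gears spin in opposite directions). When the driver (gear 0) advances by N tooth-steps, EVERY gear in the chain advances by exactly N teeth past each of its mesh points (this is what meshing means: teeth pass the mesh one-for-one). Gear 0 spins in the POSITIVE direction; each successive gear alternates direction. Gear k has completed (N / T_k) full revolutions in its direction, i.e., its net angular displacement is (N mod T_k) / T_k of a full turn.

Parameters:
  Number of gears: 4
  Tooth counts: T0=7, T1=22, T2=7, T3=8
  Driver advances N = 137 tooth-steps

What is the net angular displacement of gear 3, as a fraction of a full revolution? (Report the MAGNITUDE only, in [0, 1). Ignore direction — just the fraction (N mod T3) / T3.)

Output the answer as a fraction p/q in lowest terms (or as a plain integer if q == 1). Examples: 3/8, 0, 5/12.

Chain of 4 gears, tooth counts: [7, 22, 7, 8]
  gear 0: T0=7, direction=positive, advance = 137 mod 7 = 4 teeth = 4/7 turn
  gear 1: T1=22, direction=negative, advance = 137 mod 22 = 5 teeth = 5/22 turn
  gear 2: T2=7, direction=positive, advance = 137 mod 7 = 4 teeth = 4/7 turn
  gear 3: T3=8, direction=negative, advance = 137 mod 8 = 1 teeth = 1/8 turn
Gear 3: 137 mod 8 = 1
Fraction = 1 / 8 = 1/8 (gcd(1,8)=1) = 1/8

Answer: 1/8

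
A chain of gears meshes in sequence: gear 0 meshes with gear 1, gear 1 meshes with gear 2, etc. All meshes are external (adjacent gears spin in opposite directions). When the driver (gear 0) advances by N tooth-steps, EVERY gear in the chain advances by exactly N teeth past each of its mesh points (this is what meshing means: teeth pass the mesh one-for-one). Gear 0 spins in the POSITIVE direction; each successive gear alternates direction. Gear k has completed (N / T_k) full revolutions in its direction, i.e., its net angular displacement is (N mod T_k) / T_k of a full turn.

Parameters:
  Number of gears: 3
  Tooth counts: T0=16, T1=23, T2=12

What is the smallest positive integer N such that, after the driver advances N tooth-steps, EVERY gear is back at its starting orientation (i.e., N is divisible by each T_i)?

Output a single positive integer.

Answer: 1104

Derivation:
Gear k returns to start when N is a multiple of T_k.
All gears at start simultaneously when N is a common multiple of [16, 23, 12]; the smallest such N is lcm(16, 23, 12).
Start: lcm = T0 = 16
Fold in T1=23: gcd(16, 23) = 1; lcm(16, 23) = 16 * 23 / 1 = 368 / 1 = 368
Fold in T2=12: gcd(368, 12) = 4; lcm(368, 12) = 368 * 12 / 4 = 4416 / 4 = 1104
Full cycle length = 1104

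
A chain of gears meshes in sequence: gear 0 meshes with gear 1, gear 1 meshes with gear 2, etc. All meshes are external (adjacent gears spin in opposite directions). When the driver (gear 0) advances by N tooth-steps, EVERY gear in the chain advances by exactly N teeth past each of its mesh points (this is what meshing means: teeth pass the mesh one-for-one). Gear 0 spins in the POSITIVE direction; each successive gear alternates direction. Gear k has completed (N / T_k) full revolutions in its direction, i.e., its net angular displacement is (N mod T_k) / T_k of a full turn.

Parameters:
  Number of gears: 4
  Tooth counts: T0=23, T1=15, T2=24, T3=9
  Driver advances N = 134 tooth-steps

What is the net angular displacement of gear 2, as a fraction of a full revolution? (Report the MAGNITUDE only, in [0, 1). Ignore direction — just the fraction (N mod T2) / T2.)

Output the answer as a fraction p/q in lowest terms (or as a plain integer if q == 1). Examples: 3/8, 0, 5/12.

Chain of 4 gears, tooth counts: [23, 15, 24, 9]
  gear 0: T0=23, direction=positive, advance = 134 mod 23 = 19 teeth = 19/23 turn
  gear 1: T1=15, direction=negative, advance = 134 mod 15 = 14 teeth = 14/15 turn
  gear 2: T2=24, direction=positive, advance = 134 mod 24 = 14 teeth = 14/24 turn
  gear 3: T3=9, direction=negative, advance = 134 mod 9 = 8 teeth = 8/9 turn
Gear 2: 134 mod 24 = 14
Fraction = 14 / 24 = 7/12 (gcd(14,24)=2) = 7/12

Answer: 7/12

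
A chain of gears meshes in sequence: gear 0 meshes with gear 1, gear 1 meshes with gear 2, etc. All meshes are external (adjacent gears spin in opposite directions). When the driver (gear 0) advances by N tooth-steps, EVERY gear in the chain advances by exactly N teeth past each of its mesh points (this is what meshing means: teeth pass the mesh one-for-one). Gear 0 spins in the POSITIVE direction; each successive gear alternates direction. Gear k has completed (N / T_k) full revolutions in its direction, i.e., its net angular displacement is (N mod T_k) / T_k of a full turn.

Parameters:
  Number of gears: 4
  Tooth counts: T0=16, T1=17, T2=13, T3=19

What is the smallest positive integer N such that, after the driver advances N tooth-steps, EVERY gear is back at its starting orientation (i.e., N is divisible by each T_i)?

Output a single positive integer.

Answer: 67184

Derivation:
Gear k returns to start when N is a multiple of T_k.
All gears at start simultaneously when N is a common multiple of [16, 17, 13, 19]; the smallest such N is lcm(16, 17, 13, 19).
Start: lcm = T0 = 16
Fold in T1=17: gcd(16, 17) = 1; lcm(16, 17) = 16 * 17 / 1 = 272 / 1 = 272
Fold in T2=13: gcd(272, 13) = 1; lcm(272, 13) = 272 * 13 / 1 = 3536 / 1 = 3536
Fold in T3=19: gcd(3536, 19) = 1; lcm(3536, 19) = 3536 * 19 / 1 = 67184 / 1 = 67184
Full cycle length = 67184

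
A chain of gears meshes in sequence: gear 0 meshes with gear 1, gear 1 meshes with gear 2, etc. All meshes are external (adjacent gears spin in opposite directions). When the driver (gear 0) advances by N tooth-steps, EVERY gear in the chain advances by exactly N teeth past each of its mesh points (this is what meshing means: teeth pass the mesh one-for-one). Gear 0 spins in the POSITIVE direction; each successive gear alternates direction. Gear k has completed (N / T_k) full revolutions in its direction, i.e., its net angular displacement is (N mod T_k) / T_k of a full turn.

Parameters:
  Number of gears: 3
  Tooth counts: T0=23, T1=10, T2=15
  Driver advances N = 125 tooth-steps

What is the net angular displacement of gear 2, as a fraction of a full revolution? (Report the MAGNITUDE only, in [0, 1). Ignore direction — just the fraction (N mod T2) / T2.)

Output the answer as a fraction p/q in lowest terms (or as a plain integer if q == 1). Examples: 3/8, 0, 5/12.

Chain of 3 gears, tooth counts: [23, 10, 15]
  gear 0: T0=23, direction=positive, advance = 125 mod 23 = 10 teeth = 10/23 turn
  gear 1: T1=10, direction=negative, advance = 125 mod 10 = 5 teeth = 5/10 turn
  gear 2: T2=15, direction=positive, advance = 125 mod 15 = 5 teeth = 5/15 turn
Gear 2: 125 mod 15 = 5
Fraction = 5 / 15 = 1/3 (gcd(5,15)=5) = 1/3

Answer: 1/3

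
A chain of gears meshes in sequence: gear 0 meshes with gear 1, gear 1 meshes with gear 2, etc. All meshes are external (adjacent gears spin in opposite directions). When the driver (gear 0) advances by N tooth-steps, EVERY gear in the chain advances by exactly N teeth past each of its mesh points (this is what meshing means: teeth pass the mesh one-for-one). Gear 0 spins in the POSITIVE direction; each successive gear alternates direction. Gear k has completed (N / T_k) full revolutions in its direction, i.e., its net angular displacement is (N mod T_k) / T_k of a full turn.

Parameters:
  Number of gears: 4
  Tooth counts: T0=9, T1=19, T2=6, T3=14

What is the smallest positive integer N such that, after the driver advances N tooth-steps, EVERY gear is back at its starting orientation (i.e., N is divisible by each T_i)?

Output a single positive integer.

Answer: 2394

Derivation:
Gear k returns to start when N is a multiple of T_k.
All gears at start simultaneously when N is a common multiple of [9, 19, 6, 14]; the smallest such N is lcm(9, 19, 6, 14).
Start: lcm = T0 = 9
Fold in T1=19: gcd(9, 19) = 1; lcm(9, 19) = 9 * 19 / 1 = 171 / 1 = 171
Fold in T2=6: gcd(171, 6) = 3; lcm(171, 6) = 171 * 6 / 3 = 1026 / 3 = 342
Fold in T3=14: gcd(342, 14) = 2; lcm(342, 14) = 342 * 14 / 2 = 4788 / 2 = 2394
Full cycle length = 2394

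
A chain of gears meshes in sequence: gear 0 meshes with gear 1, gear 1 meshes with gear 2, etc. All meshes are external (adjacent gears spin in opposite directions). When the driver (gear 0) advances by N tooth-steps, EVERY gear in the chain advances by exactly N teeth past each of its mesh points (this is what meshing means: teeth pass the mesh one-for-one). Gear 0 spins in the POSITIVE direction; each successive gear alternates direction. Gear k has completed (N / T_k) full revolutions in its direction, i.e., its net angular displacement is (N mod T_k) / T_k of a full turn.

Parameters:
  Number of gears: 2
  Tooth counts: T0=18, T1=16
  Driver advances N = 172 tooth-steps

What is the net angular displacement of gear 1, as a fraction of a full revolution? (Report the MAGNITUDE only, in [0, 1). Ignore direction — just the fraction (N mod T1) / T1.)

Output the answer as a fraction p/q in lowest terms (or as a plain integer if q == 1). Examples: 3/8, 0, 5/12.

Chain of 2 gears, tooth counts: [18, 16]
  gear 0: T0=18, direction=positive, advance = 172 mod 18 = 10 teeth = 10/18 turn
  gear 1: T1=16, direction=negative, advance = 172 mod 16 = 12 teeth = 12/16 turn
Gear 1: 172 mod 16 = 12
Fraction = 12 / 16 = 3/4 (gcd(12,16)=4) = 3/4

Answer: 3/4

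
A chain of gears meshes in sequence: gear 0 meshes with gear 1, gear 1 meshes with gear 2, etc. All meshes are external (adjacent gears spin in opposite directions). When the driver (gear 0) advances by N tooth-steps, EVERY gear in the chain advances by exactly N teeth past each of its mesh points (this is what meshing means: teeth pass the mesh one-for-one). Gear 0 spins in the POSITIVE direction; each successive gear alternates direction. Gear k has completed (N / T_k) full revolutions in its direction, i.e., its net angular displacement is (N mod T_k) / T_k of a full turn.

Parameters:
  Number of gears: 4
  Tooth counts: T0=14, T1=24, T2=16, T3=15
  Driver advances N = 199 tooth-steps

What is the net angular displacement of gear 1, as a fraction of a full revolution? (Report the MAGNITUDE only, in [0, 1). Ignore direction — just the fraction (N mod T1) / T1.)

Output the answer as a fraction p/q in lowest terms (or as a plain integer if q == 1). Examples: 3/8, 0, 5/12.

Answer: 7/24

Derivation:
Chain of 4 gears, tooth counts: [14, 24, 16, 15]
  gear 0: T0=14, direction=positive, advance = 199 mod 14 = 3 teeth = 3/14 turn
  gear 1: T1=24, direction=negative, advance = 199 mod 24 = 7 teeth = 7/24 turn
  gear 2: T2=16, direction=positive, advance = 199 mod 16 = 7 teeth = 7/16 turn
  gear 3: T3=15, direction=negative, advance = 199 mod 15 = 4 teeth = 4/15 turn
Gear 1: 199 mod 24 = 7
Fraction = 7 / 24 = 7/24 (gcd(7,24)=1) = 7/24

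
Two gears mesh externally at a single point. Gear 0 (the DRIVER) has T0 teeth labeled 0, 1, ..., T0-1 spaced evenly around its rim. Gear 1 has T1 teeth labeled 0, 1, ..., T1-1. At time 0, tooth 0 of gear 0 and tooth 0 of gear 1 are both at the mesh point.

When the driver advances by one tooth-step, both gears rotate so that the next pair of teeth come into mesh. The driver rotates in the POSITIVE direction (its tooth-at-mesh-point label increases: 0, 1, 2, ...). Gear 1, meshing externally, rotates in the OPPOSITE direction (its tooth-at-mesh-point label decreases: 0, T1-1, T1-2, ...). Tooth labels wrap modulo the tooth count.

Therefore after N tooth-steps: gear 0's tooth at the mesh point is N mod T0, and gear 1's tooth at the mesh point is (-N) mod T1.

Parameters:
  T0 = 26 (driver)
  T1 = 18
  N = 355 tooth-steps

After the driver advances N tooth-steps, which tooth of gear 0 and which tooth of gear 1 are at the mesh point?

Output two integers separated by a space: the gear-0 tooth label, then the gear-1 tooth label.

Answer: 17 5

Derivation:
Gear 0 (driver, T0=26): tooth at mesh = N mod T0
  355 = 13 * 26 + 17, so 355 mod 26 = 17
  gear 0 tooth = 17
Gear 1 (driven, T1=18): tooth at mesh = (-N) mod T1
  355 = 19 * 18 + 13, so 355 mod 18 = 13
  (-355) mod 18 = (-13) mod 18 = 18 - 13 = 5
Mesh after 355 steps: gear-0 tooth 17 meets gear-1 tooth 5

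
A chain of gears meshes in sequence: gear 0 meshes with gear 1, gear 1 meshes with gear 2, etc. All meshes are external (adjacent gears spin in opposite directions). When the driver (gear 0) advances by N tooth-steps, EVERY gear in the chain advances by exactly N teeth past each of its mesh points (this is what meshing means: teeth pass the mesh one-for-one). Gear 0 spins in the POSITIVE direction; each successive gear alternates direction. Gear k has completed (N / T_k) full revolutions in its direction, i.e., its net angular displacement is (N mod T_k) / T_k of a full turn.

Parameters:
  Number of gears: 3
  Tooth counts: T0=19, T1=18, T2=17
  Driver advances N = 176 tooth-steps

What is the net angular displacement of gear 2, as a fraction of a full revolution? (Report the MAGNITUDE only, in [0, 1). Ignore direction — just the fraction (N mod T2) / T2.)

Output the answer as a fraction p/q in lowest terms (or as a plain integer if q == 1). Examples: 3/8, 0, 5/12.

Chain of 3 gears, tooth counts: [19, 18, 17]
  gear 0: T0=19, direction=positive, advance = 176 mod 19 = 5 teeth = 5/19 turn
  gear 1: T1=18, direction=negative, advance = 176 mod 18 = 14 teeth = 14/18 turn
  gear 2: T2=17, direction=positive, advance = 176 mod 17 = 6 teeth = 6/17 turn
Gear 2: 176 mod 17 = 6
Fraction = 6 / 17 = 6/17 (gcd(6,17)=1) = 6/17

Answer: 6/17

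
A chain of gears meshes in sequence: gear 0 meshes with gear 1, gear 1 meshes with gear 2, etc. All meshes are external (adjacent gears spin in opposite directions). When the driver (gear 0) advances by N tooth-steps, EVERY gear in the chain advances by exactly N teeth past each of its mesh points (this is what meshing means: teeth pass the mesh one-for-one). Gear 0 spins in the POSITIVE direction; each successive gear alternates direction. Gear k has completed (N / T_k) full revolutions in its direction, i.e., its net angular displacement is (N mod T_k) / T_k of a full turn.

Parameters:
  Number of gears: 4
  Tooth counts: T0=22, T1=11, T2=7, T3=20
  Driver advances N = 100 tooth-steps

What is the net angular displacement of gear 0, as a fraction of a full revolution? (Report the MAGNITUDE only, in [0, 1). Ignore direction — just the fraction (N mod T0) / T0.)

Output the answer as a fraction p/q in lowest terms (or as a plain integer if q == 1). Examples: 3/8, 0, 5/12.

Answer: 6/11

Derivation:
Chain of 4 gears, tooth counts: [22, 11, 7, 20]
  gear 0: T0=22, direction=positive, advance = 100 mod 22 = 12 teeth = 12/22 turn
  gear 1: T1=11, direction=negative, advance = 100 mod 11 = 1 teeth = 1/11 turn
  gear 2: T2=7, direction=positive, advance = 100 mod 7 = 2 teeth = 2/7 turn
  gear 3: T3=20, direction=negative, advance = 100 mod 20 = 0 teeth = 0/20 turn
Gear 0: 100 mod 22 = 12
Fraction = 12 / 22 = 6/11 (gcd(12,22)=2) = 6/11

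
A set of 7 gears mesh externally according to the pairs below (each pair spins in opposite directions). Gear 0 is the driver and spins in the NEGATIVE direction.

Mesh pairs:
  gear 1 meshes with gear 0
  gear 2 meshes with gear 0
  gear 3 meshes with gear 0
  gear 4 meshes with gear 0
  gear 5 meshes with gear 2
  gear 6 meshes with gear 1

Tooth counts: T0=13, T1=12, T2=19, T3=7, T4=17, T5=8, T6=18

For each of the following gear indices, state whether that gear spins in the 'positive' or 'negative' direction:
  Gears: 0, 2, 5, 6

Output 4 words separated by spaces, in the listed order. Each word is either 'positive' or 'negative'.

Gear 0 (driver): negative (depth 0)
  gear 1: meshes with gear 0 -> depth 1 -> positive (opposite of gear 0)
  gear 2: meshes with gear 0 -> depth 1 -> positive (opposite of gear 0)
  gear 3: meshes with gear 0 -> depth 1 -> positive (opposite of gear 0)
  gear 4: meshes with gear 0 -> depth 1 -> positive (opposite of gear 0)
  gear 5: meshes with gear 2 -> depth 2 -> negative (opposite of gear 2)
  gear 6: meshes with gear 1 -> depth 2 -> negative (opposite of gear 1)
Queried indices 0, 2, 5, 6 -> negative, positive, negative, negative

Answer: negative positive negative negative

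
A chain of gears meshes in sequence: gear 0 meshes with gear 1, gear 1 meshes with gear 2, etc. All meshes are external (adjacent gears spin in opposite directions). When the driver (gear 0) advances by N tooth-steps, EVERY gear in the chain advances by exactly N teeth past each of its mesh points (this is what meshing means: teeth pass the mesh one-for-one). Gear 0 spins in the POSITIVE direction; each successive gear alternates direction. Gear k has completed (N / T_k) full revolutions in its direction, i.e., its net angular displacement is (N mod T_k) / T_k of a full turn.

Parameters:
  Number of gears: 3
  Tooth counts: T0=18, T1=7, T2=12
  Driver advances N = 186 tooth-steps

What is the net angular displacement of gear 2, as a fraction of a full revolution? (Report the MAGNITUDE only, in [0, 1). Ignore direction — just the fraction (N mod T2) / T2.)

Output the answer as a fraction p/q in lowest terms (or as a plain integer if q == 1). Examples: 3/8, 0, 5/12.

Answer: 1/2

Derivation:
Chain of 3 gears, tooth counts: [18, 7, 12]
  gear 0: T0=18, direction=positive, advance = 186 mod 18 = 6 teeth = 6/18 turn
  gear 1: T1=7, direction=negative, advance = 186 mod 7 = 4 teeth = 4/7 turn
  gear 2: T2=12, direction=positive, advance = 186 mod 12 = 6 teeth = 6/12 turn
Gear 2: 186 mod 12 = 6
Fraction = 6 / 12 = 1/2 (gcd(6,12)=6) = 1/2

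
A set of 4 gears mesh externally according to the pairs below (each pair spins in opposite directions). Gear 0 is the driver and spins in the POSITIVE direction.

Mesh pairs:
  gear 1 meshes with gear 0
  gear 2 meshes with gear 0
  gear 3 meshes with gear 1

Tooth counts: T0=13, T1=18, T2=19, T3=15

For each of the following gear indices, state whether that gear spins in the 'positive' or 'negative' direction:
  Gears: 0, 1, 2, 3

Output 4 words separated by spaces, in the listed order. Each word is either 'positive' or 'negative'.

Gear 0 (driver): positive (depth 0)
  gear 1: meshes with gear 0 -> depth 1 -> negative (opposite of gear 0)
  gear 2: meshes with gear 0 -> depth 1 -> negative (opposite of gear 0)
  gear 3: meshes with gear 1 -> depth 2 -> positive (opposite of gear 1)
Queried indices 0, 1, 2, 3 -> positive, negative, negative, positive

Answer: positive negative negative positive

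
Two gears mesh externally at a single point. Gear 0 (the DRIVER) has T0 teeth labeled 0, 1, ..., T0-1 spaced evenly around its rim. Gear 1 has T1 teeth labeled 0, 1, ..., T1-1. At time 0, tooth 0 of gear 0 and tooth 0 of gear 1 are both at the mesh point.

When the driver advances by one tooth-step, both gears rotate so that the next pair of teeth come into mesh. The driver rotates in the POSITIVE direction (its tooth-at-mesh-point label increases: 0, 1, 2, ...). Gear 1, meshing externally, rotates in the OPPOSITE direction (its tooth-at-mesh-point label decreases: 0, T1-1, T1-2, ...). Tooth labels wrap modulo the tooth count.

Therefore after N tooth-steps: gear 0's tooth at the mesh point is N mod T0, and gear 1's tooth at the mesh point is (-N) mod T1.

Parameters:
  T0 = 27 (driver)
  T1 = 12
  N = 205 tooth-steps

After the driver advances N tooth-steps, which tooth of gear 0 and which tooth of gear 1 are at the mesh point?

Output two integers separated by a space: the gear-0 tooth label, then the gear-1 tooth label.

Gear 0 (driver, T0=27): tooth at mesh = N mod T0
  205 = 7 * 27 + 16, so 205 mod 27 = 16
  gear 0 tooth = 16
Gear 1 (driven, T1=12): tooth at mesh = (-N) mod T1
  205 = 17 * 12 + 1, so 205 mod 12 = 1
  (-205) mod 12 = (-1) mod 12 = 12 - 1 = 11
Mesh after 205 steps: gear-0 tooth 16 meets gear-1 tooth 11

Answer: 16 11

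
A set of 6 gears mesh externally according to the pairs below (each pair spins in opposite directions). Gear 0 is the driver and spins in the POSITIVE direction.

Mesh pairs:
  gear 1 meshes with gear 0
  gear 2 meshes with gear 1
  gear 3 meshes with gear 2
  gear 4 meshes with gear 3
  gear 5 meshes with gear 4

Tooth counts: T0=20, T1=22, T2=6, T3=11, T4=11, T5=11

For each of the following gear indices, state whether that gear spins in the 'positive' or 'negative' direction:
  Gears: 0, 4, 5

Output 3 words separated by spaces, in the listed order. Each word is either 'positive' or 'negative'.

Answer: positive positive negative

Derivation:
Gear 0 (driver): positive (depth 0)
  gear 1: meshes with gear 0 -> depth 1 -> negative (opposite of gear 0)
  gear 2: meshes with gear 1 -> depth 2 -> positive (opposite of gear 1)
  gear 3: meshes with gear 2 -> depth 3 -> negative (opposite of gear 2)
  gear 4: meshes with gear 3 -> depth 4 -> positive (opposite of gear 3)
  gear 5: meshes with gear 4 -> depth 5 -> negative (opposite of gear 4)
Queried indices 0, 4, 5 -> positive, positive, negative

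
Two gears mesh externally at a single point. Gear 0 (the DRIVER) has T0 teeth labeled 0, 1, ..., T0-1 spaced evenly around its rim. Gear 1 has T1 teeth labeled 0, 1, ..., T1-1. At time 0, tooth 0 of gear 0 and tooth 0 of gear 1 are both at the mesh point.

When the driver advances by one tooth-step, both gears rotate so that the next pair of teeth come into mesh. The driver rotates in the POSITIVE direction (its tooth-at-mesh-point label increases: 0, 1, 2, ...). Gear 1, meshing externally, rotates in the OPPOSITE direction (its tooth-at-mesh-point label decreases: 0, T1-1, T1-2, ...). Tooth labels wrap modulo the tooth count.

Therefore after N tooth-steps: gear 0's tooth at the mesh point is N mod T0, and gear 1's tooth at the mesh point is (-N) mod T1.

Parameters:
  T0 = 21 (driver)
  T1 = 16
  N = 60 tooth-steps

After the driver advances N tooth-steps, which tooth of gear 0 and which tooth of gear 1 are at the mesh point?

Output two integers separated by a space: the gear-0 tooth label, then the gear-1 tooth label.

Gear 0 (driver, T0=21): tooth at mesh = N mod T0
  60 = 2 * 21 + 18, so 60 mod 21 = 18
  gear 0 tooth = 18
Gear 1 (driven, T1=16): tooth at mesh = (-N) mod T1
  60 = 3 * 16 + 12, so 60 mod 16 = 12
  (-60) mod 16 = (-12) mod 16 = 16 - 12 = 4
Mesh after 60 steps: gear-0 tooth 18 meets gear-1 tooth 4

Answer: 18 4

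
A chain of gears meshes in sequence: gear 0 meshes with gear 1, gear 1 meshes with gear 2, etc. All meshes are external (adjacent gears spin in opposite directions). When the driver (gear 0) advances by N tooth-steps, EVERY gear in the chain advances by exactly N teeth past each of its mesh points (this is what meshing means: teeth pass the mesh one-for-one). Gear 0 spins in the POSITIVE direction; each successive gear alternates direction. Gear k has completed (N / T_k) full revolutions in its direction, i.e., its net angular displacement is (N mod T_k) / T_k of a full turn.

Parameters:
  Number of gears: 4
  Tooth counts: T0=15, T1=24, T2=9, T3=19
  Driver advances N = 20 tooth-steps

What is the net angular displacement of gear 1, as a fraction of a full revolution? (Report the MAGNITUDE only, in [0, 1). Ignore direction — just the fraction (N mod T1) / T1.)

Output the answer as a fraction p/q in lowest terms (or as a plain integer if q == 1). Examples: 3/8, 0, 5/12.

Answer: 5/6

Derivation:
Chain of 4 gears, tooth counts: [15, 24, 9, 19]
  gear 0: T0=15, direction=positive, advance = 20 mod 15 = 5 teeth = 5/15 turn
  gear 1: T1=24, direction=negative, advance = 20 mod 24 = 20 teeth = 20/24 turn
  gear 2: T2=9, direction=positive, advance = 20 mod 9 = 2 teeth = 2/9 turn
  gear 3: T3=19, direction=negative, advance = 20 mod 19 = 1 teeth = 1/19 turn
Gear 1: 20 mod 24 = 20
Fraction = 20 / 24 = 5/6 (gcd(20,24)=4) = 5/6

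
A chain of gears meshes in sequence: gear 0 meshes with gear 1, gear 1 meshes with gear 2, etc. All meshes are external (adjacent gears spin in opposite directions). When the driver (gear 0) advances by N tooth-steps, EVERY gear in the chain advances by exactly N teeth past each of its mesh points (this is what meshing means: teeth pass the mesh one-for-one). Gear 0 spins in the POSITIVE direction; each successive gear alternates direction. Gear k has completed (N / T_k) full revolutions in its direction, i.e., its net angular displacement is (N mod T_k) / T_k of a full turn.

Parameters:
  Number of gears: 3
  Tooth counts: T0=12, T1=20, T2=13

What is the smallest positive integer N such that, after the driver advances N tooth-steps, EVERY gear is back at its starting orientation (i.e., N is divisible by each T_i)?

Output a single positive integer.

Gear k returns to start when N is a multiple of T_k.
All gears at start simultaneously when N is a common multiple of [12, 20, 13]; the smallest such N is lcm(12, 20, 13).
Start: lcm = T0 = 12
Fold in T1=20: gcd(12, 20) = 4; lcm(12, 20) = 12 * 20 / 4 = 240 / 4 = 60
Fold in T2=13: gcd(60, 13) = 1; lcm(60, 13) = 60 * 13 / 1 = 780 / 1 = 780
Full cycle length = 780

Answer: 780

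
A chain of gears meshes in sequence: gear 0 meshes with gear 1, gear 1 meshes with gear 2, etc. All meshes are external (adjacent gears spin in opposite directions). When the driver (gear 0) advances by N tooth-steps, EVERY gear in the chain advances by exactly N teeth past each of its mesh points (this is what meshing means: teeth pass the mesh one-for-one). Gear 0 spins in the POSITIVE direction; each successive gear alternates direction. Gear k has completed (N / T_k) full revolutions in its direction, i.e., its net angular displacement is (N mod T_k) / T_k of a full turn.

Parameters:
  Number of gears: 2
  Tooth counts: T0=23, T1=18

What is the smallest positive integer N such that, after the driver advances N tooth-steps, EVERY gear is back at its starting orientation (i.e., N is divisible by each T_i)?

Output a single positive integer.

Answer: 414

Derivation:
Gear k returns to start when N is a multiple of T_k.
All gears at start simultaneously when N is a common multiple of [23, 18]; the smallest such N is lcm(23, 18).
Start: lcm = T0 = 23
Fold in T1=18: gcd(23, 18) = 1; lcm(23, 18) = 23 * 18 / 1 = 414 / 1 = 414
Full cycle length = 414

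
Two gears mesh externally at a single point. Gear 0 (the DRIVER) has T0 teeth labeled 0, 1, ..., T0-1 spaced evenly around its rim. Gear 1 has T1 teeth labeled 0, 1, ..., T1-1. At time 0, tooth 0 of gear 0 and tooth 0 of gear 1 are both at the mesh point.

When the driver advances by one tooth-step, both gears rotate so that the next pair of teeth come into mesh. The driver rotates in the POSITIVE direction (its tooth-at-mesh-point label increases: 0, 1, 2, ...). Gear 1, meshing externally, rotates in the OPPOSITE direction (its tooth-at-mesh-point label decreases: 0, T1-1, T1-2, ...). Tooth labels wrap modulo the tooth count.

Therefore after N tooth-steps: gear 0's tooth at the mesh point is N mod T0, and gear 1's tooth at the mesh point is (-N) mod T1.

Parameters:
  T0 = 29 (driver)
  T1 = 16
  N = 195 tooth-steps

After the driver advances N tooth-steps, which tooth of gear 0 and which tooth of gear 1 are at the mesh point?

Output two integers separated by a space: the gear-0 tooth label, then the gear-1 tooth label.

Gear 0 (driver, T0=29): tooth at mesh = N mod T0
  195 = 6 * 29 + 21, so 195 mod 29 = 21
  gear 0 tooth = 21
Gear 1 (driven, T1=16): tooth at mesh = (-N) mod T1
  195 = 12 * 16 + 3, so 195 mod 16 = 3
  (-195) mod 16 = (-3) mod 16 = 16 - 3 = 13
Mesh after 195 steps: gear-0 tooth 21 meets gear-1 tooth 13

Answer: 21 13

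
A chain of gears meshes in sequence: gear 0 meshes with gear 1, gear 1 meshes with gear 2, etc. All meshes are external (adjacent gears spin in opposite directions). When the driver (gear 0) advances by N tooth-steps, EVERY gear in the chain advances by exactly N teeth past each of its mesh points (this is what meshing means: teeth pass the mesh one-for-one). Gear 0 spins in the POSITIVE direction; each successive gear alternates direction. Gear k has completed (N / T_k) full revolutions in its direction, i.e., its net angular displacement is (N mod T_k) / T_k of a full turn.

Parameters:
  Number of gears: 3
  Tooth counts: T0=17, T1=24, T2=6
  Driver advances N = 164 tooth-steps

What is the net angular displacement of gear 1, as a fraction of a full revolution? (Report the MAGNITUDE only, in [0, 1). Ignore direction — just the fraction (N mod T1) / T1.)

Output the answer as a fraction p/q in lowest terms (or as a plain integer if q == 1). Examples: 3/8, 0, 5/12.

Answer: 5/6

Derivation:
Chain of 3 gears, tooth counts: [17, 24, 6]
  gear 0: T0=17, direction=positive, advance = 164 mod 17 = 11 teeth = 11/17 turn
  gear 1: T1=24, direction=negative, advance = 164 mod 24 = 20 teeth = 20/24 turn
  gear 2: T2=6, direction=positive, advance = 164 mod 6 = 2 teeth = 2/6 turn
Gear 1: 164 mod 24 = 20
Fraction = 20 / 24 = 5/6 (gcd(20,24)=4) = 5/6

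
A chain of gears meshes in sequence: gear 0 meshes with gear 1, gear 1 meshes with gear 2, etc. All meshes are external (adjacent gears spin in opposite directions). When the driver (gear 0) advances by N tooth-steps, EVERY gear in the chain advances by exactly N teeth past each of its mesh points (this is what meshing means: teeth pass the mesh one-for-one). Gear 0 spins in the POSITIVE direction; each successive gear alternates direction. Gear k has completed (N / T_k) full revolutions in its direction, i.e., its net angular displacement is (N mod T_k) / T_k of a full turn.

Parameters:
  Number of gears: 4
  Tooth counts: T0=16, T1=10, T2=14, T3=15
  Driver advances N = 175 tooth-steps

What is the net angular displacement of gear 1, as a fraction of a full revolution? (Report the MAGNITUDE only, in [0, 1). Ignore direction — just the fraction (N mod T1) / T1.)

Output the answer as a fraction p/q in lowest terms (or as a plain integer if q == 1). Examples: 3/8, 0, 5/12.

Chain of 4 gears, tooth counts: [16, 10, 14, 15]
  gear 0: T0=16, direction=positive, advance = 175 mod 16 = 15 teeth = 15/16 turn
  gear 1: T1=10, direction=negative, advance = 175 mod 10 = 5 teeth = 5/10 turn
  gear 2: T2=14, direction=positive, advance = 175 mod 14 = 7 teeth = 7/14 turn
  gear 3: T3=15, direction=negative, advance = 175 mod 15 = 10 teeth = 10/15 turn
Gear 1: 175 mod 10 = 5
Fraction = 5 / 10 = 1/2 (gcd(5,10)=5) = 1/2

Answer: 1/2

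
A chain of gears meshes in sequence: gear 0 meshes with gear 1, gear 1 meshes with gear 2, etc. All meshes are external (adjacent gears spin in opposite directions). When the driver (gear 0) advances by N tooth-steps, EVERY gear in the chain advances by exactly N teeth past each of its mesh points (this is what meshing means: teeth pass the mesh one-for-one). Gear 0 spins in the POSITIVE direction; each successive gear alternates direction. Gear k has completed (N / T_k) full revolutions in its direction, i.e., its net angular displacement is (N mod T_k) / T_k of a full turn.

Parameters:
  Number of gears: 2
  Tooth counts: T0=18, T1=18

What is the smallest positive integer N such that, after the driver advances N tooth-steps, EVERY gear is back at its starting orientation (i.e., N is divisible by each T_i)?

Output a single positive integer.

Answer: 18

Derivation:
Gear k returns to start when N is a multiple of T_k.
All gears at start simultaneously when N is a common multiple of [18, 18]; the smallest such N is lcm(18, 18).
Start: lcm = T0 = 18
Fold in T1=18: gcd(18, 18) = 18; lcm(18, 18) = 18 * 18 / 18 = 324 / 18 = 18
Full cycle length = 18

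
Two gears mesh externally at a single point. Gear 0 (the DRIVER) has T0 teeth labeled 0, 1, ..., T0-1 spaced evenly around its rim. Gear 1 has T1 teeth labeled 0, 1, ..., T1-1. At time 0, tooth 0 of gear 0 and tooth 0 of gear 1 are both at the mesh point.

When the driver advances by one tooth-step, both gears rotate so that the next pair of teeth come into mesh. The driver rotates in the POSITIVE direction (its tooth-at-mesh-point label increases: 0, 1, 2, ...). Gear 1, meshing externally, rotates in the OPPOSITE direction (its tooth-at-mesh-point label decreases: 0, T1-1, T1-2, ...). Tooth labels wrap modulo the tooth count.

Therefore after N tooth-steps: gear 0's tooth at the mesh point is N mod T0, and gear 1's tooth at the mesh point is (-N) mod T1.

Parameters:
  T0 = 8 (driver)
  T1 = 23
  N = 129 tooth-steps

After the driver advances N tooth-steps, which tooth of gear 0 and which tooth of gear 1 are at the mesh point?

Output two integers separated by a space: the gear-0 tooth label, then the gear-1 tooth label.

Answer: 1 9

Derivation:
Gear 0 (driver, T0=8): tooth at mesh = N mod T0
  129 = 16 * 8 + 1, so 129 mod 8 = 1
  gear 0 tooth = 1
Gear 1 (driven, T1=23): tooth at mesh = (-N) mod T1
  129 = 5 * 23 + 14, so 129 mod 23 = 14
  (-129) mod 23 = (-14) mod 23 = 23 - 14 = 9
Mesh after 129 steps: gear-0 tooth 1 meets gear-1 tooth 9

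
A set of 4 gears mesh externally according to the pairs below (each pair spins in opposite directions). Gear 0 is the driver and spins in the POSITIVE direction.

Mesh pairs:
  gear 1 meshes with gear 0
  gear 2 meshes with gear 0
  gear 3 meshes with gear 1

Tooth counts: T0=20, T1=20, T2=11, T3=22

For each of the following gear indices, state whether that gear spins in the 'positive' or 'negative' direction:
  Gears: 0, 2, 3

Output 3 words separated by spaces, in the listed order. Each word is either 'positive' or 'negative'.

Gear 0 (driver): positive (depth 0)
  gear 1: meshes with gear 0 -> depth 1 -> negative (opposite of gear 0)
  gear 2: meshes with gear 0 -> depth 1 -> negative (opposite of gear 0)
  gear 3: meshes with gear 1 -> depth 2 -> positive (opposite of gear 1)
Queried indices 0, 2, 3 -> positive, negative, positive

Answer: positive negative positive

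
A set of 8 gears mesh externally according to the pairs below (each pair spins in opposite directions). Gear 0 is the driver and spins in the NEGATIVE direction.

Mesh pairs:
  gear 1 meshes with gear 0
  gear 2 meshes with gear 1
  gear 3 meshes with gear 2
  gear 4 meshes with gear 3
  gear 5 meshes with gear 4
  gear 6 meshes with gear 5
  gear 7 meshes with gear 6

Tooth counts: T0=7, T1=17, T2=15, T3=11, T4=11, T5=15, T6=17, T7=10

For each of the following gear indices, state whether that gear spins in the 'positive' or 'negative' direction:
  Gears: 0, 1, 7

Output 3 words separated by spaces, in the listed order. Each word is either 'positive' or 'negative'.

Answer: negative positive positive

Derivation:
Gear 0 (driver): negative (depth 0)
  gear 1: meshes with gear 0 -> depth 1 -> positive (opposite of gear 0)
  gear 2: meshes with gear 1 -> depth 2 -> negative (opposite of gear 1)
  gear 3: meshes with gear 2 -> depth 3 -> positive (opposite of gear 2)
  gear 4: meshes with gear 3 -> depth 4 -> negative (opposite of gear 3)
  gear 5: meshes with gear 4 -> depth 5 -> positive (opposite of gear 4)
  gear 6: meshes with gear 5 -> depth 6 -> negative (opposite of gear 5)
  gear 7: meshes with gear 6 -> depth 7 -> positive (opposite of gear 6)
Queried indices 0, 1, 7 -> negative, positive, positive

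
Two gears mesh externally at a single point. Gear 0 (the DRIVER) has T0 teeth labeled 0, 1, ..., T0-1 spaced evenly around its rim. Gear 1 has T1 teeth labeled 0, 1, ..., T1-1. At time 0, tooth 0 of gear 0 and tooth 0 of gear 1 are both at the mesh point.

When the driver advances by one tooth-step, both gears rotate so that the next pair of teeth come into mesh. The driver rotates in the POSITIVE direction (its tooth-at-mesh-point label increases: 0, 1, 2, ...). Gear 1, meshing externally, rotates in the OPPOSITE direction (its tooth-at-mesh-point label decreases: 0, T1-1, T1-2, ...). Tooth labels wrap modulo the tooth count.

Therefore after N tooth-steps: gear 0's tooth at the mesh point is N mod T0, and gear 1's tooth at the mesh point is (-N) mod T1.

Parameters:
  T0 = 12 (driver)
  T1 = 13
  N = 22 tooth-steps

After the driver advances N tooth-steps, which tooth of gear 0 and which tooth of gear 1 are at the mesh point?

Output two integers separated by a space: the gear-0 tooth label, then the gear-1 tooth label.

Gear 0 (driver, T0=12): tooth at mesh = N mod T0
  22 = 1 * 12 + 10, so 22 mod 12 = 10
  gear 0 tooth = 10
Gear 1 (driven, T1=13): tooth at mesh = (-N) mod T1
  22 = 1 * 13 + 9, so 22 mod 13 = 9
  (-22) mod 13 = (-9) mod 13 = 13 - 9 = 4
Mesh after 22 steps: gear-0 tooth 10 meets gear-1 tooth 4

Answer: 10 4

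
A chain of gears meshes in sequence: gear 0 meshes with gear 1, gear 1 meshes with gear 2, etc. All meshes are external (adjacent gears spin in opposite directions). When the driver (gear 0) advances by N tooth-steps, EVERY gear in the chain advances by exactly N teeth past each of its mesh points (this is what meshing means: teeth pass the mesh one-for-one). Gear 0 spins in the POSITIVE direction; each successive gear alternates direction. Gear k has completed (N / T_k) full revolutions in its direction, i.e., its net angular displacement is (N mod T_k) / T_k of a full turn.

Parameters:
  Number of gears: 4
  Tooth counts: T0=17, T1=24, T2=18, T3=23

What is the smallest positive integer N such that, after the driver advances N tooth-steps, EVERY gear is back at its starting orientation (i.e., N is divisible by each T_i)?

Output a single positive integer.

Answer: 28152

Derivation:
Gear k returns to start when N is a multiple of T_k.
All gears at start simultaneously when N is a common multiple of [17, 24, 18, 23]; the smallest such N is lcm(17, 24, 18, 23).
Start: lcm = T0 = 17
Fold in T1=24: gcd(17, 24) = 1; lcm(17, 24) = 17 * 24 / 1 = 408 / 1 = 408
Fold in T2=18: gcd(408, 18) = 6; lcm(408, 18) = 408 * 18 / 6 = 7344 / 6 = 1224
Fold in T3=23: gcd(1224, 23) = 1; lcm(1224, 23) = 1224 * 23 / 1 = 28152 / 1 = 28152
Full cycle length = 28152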